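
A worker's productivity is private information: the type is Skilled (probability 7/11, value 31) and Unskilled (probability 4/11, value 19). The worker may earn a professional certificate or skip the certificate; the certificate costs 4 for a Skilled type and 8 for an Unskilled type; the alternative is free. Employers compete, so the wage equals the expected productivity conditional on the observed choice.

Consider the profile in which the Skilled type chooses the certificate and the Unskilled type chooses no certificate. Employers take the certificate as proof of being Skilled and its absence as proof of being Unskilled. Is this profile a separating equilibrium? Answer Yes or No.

No

Under these beliefs, the certificate earns wage 31 and no certificate earns wage 19.
Skilled: the certificate nets 31 − 4 = 27; no certificate nets 19. Skilled prefers the certificate.
Unskilled: the certificate nets 31 − 8 = 23; no certificate nets 19. Unskilled would deviate to the certificate.
Unskilled has a profitable deviation, so the profile is not an equilibrium.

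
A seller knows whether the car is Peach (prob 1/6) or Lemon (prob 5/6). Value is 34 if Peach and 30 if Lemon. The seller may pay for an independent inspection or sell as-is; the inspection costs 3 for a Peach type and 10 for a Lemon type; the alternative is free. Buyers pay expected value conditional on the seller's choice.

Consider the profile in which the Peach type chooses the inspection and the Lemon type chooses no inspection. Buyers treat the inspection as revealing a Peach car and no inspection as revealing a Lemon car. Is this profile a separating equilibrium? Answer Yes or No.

Under these beliefs, the inspection earns price 34 and no inspection earns price 30.
Peach: the inspection nets 34 − 3 = 31; no inspection nets 30. Peach prefers the inspection.
Lemon: the inspection nets 34 − 10 = 24; no inspection nets 30. Lemon prefers no inspection.
Neither type deviates, so the separating profile is an equilibrium.

Yes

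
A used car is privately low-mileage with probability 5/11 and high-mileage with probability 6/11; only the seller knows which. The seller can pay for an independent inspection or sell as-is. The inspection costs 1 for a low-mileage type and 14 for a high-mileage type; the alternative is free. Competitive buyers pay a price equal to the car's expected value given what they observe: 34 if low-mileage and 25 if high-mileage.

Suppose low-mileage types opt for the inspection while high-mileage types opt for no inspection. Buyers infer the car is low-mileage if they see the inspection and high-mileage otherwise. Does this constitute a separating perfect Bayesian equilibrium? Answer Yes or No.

Under these beliefs, the inspection earns price 34 and no inspection earns price 25.
low-mileage: the inspection nets 34 − 1 = 33; no inspection nets 25. low-mileage prefers the inspection.
high-mileage: the inspection nets 34 − 14 = 20; no inspection nets 25. high-mileage prefers no inspection.
Neither type deviates, so the separating profile is an equilibrium.

Yes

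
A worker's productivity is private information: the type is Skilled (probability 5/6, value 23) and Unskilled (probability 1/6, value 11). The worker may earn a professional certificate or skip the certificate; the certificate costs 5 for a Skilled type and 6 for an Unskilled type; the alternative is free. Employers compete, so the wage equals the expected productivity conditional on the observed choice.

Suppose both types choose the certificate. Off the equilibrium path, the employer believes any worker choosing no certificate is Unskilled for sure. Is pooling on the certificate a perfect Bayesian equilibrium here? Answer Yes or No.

On path, the employer holds the prior and pays 5/6·23 + 1/6·11 = 21. Off path (no certificate), believing Unskilled, it pays 11.
Skilled: the certificate nets 21 − 5 = 16; no certificate nets 11. Skilled stays.
Unskilled: the certificate nets 21 − 6 = 15; no certificate nets 11. Unskilled stays.
No type deviates, so pooling is sustained.

Yes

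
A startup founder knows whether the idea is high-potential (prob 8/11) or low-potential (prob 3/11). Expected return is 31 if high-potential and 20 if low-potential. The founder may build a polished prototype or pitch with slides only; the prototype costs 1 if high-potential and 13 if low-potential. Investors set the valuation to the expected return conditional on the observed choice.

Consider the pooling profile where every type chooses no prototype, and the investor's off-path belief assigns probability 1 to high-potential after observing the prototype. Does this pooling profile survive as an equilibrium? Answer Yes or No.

On path, the investor holds the prior and pays 8/11·31 + 3/11·20 = 28. Off path (the prototype), believing high-potential, it pays 31.
high-potential: no prototype nets 28; the prototype nets 31 − 1 = 30. high-potential would deviate.
low-potential: no prototype nets 28; the prototype nets 31 − 13 = 18. low-potential stays.
A type deviates, so pooling fails.

No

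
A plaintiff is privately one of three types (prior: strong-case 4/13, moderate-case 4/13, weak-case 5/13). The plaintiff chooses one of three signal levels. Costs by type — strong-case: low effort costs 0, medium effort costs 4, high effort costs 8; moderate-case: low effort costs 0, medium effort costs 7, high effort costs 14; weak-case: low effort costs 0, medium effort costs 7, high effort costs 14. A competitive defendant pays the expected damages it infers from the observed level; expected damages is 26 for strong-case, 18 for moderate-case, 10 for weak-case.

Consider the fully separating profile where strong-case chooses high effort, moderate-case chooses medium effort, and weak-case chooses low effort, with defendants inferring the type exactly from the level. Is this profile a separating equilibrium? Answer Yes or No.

No

Separating settlements: high effort → 26, medium effort → 18, low effort → 10.
strong-case (assigned high effort): low effort: 10 − 0 = 10; medium effort: 18 − 4 = 14; high effort: 26 − 8 = 18. strong-case stays.
moderate-case (assigned medium effort): low effort: 10 − 0 = 10; medium effort: 18 − 7 = 11; high effort: 26 − 14 = 12. moderate-case prefers high effort.
weak-case (assigned low effort): low effort: 10 − 0 = 10; medium effort: 18 − 7 = 11; high effort: 26 − 14 = 12. weak-case prefers high effort.
At least one type deviates; the separating profile fails.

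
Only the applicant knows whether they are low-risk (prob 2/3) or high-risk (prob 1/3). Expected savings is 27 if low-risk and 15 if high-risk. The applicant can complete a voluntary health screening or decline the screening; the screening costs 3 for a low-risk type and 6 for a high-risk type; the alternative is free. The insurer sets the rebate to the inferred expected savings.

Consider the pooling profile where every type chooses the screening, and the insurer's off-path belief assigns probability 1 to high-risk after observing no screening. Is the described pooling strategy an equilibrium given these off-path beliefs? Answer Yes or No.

Yes

On path, the insurer holds the prior and pays 2/3·27 + 1/3·15 = 23. Off path (no screening), believing high-risk, it pays 15.
low-risk: the screening nets 23 − 3 = 20; no screening nets 15. low-risk stays.
high-risk: the screening nets 23 − 6 = 17; no screening nets 15. high-risk stays.
No type deviates, so pooling is sustained.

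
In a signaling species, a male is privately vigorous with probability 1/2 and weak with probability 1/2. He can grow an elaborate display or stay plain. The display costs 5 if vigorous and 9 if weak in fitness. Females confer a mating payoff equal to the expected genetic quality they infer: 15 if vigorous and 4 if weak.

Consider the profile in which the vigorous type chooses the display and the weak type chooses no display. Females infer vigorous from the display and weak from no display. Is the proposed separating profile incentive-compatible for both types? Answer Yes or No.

No

Under these beliefs, the display earns mating payoff 15 and no display earns mating payoff 4.
vigorous: the display nets 15 − 5 = 10; no display nets 4. vigorous prefers the display.
weak: the display nets 15 − 9 = 6; no display nets 4. weak would deviate to the display.
weak has a profitable deviation, so the profile is not an equilibrium.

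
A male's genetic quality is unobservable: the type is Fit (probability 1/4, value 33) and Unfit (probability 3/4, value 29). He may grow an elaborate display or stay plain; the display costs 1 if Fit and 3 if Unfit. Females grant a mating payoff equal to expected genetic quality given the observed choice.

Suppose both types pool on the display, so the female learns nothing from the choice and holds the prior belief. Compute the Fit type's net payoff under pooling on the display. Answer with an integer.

Pooled mating payoff = 1/4·33 + 3/4·29 = 30.
Fit pays cost 1 for the display, so net payoff = 30 − 1 = 29.

29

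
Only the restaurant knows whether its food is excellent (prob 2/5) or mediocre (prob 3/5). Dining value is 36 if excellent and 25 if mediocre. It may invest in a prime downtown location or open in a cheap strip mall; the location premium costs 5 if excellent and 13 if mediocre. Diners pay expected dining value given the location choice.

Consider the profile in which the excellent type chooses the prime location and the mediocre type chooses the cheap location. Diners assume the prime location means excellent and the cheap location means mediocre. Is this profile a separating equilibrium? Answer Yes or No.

Yes

Under these beliefs, the prime location earns price premium 36 and the cheap location earns price premium 25.
excellent: the prime location nets 36 − 5 = 31; the cheap location nets 25. excellent prefers the prime location.
mediocre: the prime location nets 36 − 13 = 23; the cheap location nets 25. mediocre prefers the cheap location.
Neither type deviates, so the separating profile is an equilibrium.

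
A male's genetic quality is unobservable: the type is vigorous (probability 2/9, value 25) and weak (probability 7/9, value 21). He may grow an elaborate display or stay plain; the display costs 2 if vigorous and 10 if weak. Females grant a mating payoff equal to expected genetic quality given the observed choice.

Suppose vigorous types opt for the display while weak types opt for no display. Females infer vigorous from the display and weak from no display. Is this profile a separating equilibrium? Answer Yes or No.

Yes

Under these beliefs, the display earns mating payoff 25 and no display earns mating payoff 21.
vigorous: the display nets 25 − 2 = 23; no display nets 21. vigorous prefers the display.
weak: the display nets 25 − 10 = 15; no display nets 21. weak prefers no display.
Neither type deviates, so the separating profile is an equilibrium.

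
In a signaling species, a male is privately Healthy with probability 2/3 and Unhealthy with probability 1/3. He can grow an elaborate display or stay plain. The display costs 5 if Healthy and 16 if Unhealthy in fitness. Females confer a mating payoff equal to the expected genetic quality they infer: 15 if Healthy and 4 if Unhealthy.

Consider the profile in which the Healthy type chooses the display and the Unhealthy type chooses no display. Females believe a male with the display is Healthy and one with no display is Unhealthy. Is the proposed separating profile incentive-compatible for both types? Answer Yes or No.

Under these beliefs, the display earns mating payoff 15 and no display earns mating payoff 4.
Healthy: the display nets 15 − 5 = 10; no display nets 4. Healthy prefers the display.
Unhealthy: the display nets 15 − 16 = -1; no display nets 4. Unhealthy prefers no display.
Neither type deviates, so the separating profile is an equilibrium.

Yes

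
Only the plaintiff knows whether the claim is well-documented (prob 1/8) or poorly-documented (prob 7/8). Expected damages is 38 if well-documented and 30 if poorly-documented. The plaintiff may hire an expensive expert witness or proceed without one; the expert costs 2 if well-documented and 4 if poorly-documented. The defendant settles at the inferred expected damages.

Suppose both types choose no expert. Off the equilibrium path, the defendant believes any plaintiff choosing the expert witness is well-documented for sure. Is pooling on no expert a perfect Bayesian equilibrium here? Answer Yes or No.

No

On path, the defendant holds the prior and pays 1/8·38 + 7/8·30 = 31. Off path (the expert witness), believing well-documented, it pays 38.
well-documented: no expert nets 31; the expert witness nets 38 − 2 = 36. well-documented would deviate.
poorly-documented: no expert nets 31; the expert witness nets 38 − 4 = 34. poorly-documented would deviate.
A type deviates, so pooling fails.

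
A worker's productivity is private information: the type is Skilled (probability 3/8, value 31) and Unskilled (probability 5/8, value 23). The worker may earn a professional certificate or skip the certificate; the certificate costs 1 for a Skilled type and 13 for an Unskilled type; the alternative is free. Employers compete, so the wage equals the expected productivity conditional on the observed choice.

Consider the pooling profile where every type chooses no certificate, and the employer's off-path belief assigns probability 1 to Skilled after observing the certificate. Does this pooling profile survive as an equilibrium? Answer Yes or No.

No

On path, the employer holds the prior and pays 3/8·31 + 5/8·23 = 26. Off path (the certificate), believing Skilled, it pays 31.
Skilled: no certificate nets 26; the certificate nets 31 − 1 = 30. Skilled would deviate.
Unskilled: no certificate nets 26; the certificate nets 31 − 13 = 18. Unskilled stays.
A type deviates, so pooling fails.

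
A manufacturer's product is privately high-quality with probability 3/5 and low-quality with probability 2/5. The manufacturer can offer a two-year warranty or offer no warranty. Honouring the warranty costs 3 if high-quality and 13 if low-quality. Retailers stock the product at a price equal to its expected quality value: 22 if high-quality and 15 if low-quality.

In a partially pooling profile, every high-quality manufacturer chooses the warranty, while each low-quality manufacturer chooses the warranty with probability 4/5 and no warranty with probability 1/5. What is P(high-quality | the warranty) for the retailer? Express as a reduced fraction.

P(the warranty) = (3/5)·1 + (2/5)·(4/5) = 23/25.
By Bayes' rule, P(high-quality | the warranty) = (3/5) / (23/25) = 15/23.

15/23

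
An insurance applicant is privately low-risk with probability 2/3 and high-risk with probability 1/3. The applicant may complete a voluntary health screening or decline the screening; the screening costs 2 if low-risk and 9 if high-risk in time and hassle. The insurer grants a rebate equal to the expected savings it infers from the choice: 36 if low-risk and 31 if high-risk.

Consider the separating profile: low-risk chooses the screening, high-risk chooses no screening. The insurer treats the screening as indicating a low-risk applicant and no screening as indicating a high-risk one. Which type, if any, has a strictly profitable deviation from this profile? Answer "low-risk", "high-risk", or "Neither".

The screening pays 36; no screening pays 31.
low-risk: assigned the screening, nets 36 − 2 = 34; deviating to no screening nets 31.
high-risk: assigned no screening, nets 31; deviating to the screening nets 36 − 9 = 27.
Both types strictly prefer their assigned action; no profitable deviation.

Neither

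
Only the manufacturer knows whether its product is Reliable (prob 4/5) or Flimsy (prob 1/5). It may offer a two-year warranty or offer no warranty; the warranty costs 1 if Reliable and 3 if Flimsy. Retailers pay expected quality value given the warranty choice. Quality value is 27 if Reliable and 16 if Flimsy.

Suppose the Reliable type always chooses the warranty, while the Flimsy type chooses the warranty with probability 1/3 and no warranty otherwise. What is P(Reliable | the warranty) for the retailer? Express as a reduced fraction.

12/13

P(the warranty) = (4/5)·1 + (1/5)·(1/3) = 13/15.
By Bayes' rule, P(Reliable | the warranty) = (4/5) / (13/15) = 12/13.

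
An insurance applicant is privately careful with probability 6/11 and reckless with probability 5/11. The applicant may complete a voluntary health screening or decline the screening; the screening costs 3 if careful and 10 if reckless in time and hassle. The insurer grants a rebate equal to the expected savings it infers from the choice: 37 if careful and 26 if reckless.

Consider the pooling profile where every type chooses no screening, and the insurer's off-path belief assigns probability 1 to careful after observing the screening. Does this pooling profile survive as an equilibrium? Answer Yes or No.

No

On path, the insurer holds the prior and pays 6/11·37 + 5/11·26 = 32. Off path (the screening), believing careful, it pays 37.
careful: no screening nets 32; the screening nets 37 − 3 = 34. careful would deviate.
reckless: no screening nets 32; the screening nets 37 − 10 = 27. reckless stays.
A type deviates, so pooling fails.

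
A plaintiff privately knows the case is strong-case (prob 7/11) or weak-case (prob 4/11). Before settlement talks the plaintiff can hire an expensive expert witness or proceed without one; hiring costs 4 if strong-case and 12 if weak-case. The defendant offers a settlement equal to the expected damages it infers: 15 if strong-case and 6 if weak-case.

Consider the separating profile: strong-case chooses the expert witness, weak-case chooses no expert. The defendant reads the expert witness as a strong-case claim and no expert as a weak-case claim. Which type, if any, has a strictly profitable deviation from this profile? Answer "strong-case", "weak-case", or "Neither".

Neither

The expert witness pays 15; no expert pays 6.
strong-case: assigned the expert witness, nets 15 − 4 = 11; deviating to no expert nets 6.
weak-case: assigned no expert, nets 6; deviating to the expert witness nets 15 − 12 = 3.
Both types strictly prefer their assigned action; no profitable deviation.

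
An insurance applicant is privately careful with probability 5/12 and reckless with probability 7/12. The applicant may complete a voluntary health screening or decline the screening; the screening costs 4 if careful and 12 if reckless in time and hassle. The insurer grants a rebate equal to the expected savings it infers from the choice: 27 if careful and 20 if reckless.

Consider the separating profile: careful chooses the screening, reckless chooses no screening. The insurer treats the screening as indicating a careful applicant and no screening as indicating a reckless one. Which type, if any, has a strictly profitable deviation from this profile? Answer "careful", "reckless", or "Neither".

The screening pays 27; no screening pays 20.
careful: assigned the screening, nets 27 − 4 = 23; deviating to no screening nets 20.
reckless: assigned no screening, nets 20; deviating to the screening nets 27 − 12 = 15.
Both types strictly prefer their assigned action; no profitable deviation.

Neither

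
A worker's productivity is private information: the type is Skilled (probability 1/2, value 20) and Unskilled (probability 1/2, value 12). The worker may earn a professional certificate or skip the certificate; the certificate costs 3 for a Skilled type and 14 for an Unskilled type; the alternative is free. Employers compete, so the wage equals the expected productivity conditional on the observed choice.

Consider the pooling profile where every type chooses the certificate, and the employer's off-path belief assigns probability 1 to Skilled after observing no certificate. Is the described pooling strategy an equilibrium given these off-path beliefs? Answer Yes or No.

No

On path, the employer holds the prior and pays 1/2·20 + 1/2·12 = 16. Off path (no certificate), believing Skilled, it pays 20.
Skilled: the certificate nets 16 − 3 = 13; no certificate nets 20. Skilled would deviate.
Unskilled: the certificate nets 16 − 14 = 2; no certificate nets 20. Unskilled would deviate.
A type deviates, so pooling fails.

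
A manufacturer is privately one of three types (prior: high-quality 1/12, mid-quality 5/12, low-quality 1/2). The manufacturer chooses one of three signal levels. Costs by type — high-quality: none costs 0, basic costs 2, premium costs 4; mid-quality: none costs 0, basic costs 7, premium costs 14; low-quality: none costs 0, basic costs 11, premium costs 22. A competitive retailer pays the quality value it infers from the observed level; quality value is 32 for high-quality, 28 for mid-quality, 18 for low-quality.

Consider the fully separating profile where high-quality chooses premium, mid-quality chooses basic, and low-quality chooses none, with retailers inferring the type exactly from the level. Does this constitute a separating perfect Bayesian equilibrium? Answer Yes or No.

Yes

Separating prices: premium → 32, basic → 28, none → 18.
high-quality (assigned premium): none: 18 − 0 = 18; basic: 28 − 2 = 26; premium: 32 − 4 = 28. high-quality stays.
mid-quality (assigned basic): none: 18 − 0 = 18; basic: 28 − 7 = 21; premium: 32 − 14 = 18. mid-quality stays.
low-quality (assigned none): none: 18 − 0 = 18; basic: 28 − 11 = 17; premium: 32 − 22 = 10. low-quality stays.
Every type prefers its assigned level; separation holds.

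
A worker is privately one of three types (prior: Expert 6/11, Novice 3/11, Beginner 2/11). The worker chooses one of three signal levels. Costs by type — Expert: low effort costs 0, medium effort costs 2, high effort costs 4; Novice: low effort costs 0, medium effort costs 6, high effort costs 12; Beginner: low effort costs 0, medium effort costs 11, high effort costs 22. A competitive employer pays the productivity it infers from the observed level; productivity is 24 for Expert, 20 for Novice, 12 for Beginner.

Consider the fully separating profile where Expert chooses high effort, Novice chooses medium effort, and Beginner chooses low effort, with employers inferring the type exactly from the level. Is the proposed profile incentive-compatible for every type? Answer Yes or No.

Yes

Separating wages: high effort → 24, medium effort → 20, low effort → 12.
Expert (assigned high effort): low effort: 12 − 0 = 12; medium effort: 20 − 2 = 18; high effort: 24 − 4 = 20. Expert stays.
Novice (assigned medium effort): low effort: 12 − 0 = 12; medium effort: 20 − 6 = 14; high effort: 24 − 12 = 12. Novice stays.
Beginner (assigned low effort): low effort: 12 − 0 = 12; medium effort: 20 − 11 = 9; high effort: 24 − 22 = 2. Beginner stays.
Every type prefers its assigned level; separation holds.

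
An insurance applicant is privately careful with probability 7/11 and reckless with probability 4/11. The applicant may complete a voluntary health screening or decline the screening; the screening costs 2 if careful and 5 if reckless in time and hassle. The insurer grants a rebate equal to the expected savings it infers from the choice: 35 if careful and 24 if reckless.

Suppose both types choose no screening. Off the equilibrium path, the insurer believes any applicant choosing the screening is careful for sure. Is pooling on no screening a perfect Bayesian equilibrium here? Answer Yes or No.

On path, the insurer holds the prior and pays 7/11·35 + 4/11·24 = 31. Off path (the screening), believing careful, it pays 35.
careful: no screening nets 31; the screening nets 35 − 2 = 33. careful would deviate.
reckless: no screening nets 31; the screening nets 35 − 5 = 30. reckless stays.
A type deviates, so pooling fails.

No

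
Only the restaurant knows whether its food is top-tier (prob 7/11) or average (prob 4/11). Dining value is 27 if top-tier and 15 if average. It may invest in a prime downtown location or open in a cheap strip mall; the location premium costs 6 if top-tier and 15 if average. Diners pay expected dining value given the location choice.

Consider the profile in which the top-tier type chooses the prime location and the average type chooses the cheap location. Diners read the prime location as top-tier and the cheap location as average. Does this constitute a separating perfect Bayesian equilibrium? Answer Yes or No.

Under these beliefs, the prime location earns price premium 27 and the cheap location earns price premium 15.
top-tier: the prime location nets 27 − 6 = 21; the cheap location nets 15. top-tier prefers the prime location.
average: the prime location nets 27 − 15 = 12; the cheap location nets 15. average prefers the cheap location.
Neither type deviates, so the separating profile is an equilibrium.

Yes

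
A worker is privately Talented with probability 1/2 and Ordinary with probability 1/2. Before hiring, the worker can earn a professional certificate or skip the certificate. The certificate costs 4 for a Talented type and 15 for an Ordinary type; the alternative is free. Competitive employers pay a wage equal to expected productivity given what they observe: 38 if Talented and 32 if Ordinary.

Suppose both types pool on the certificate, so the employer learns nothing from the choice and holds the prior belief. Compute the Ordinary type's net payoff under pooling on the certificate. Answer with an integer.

20

Pooled wage = 1/2·38 + 1/2·32 = 35.
Ordinary pays cost 15 for the certificate, so net payoff = 35 − 15 = 20.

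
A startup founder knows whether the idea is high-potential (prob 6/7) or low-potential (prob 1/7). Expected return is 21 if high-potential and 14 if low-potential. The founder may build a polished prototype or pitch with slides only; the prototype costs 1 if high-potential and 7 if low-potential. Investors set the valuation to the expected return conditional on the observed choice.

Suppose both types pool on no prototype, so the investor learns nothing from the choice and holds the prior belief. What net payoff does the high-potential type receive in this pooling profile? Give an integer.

20

Pooled valuation = 6/7·21 + 1/7·14 = 20.
high-potential pays no cost for no prototype, so net payoff = 20.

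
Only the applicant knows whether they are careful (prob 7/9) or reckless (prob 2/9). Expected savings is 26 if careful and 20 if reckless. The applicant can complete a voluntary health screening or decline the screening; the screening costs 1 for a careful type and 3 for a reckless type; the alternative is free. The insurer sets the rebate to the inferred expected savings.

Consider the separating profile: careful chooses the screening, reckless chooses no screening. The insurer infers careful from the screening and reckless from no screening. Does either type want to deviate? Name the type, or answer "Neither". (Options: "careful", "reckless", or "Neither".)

The screening pays 26; no screening pays 20.
careful: assigned the screening, nets 26 − 1 = 25; deviating to no screening nets 20.
reckless: assigned no screening, nets 20; deviating to the screening nets 26 − 3 = 23.
The reckless type gains 3 by deviating.

reckless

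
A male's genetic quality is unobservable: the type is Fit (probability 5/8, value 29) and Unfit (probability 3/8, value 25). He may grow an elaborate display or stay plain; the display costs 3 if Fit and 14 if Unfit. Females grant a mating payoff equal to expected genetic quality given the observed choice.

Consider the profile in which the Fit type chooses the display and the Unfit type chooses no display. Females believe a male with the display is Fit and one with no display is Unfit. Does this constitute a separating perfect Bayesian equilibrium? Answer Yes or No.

Under these beliefs, the display earns mating payoff 29 and no display earns mating payoff 25.
Fit: the display nets 29 − 3 = 26; no display nets 25. Fit prefers the display.
Unfit: the display nets 29 − 14 = 15; no display nets 25. Unfit prefers no display.
Neither type deviates, so the separating profile is an equilibrium.

Yes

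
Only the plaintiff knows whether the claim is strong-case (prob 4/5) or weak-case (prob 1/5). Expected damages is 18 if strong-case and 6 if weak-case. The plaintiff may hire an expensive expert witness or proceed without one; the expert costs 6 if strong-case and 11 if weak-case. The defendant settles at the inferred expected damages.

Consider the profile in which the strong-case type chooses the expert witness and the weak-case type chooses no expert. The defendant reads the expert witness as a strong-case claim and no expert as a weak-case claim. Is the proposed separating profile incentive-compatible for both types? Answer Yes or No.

Under these beliefs, the expert witness earns settlement 18 and no expert earns settlement 6.
strong-case: the expert witness nets 18 − 6 = 12; no expert nets 6. strong-case prefers the expert witness.
weak-case: the expert witness nets 18 − 11 = 7; no expert nets 6. weak-case would deviate to the expert witness.
weak-case has a profitable deviation, so the profile is not an equilibrium.

No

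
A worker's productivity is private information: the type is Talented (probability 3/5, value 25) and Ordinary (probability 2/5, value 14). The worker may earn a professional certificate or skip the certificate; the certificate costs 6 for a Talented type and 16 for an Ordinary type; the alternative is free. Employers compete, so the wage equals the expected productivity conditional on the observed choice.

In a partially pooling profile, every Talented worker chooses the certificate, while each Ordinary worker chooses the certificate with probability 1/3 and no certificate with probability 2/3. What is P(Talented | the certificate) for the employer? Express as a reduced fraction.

9/11

P(the certificate) = (3/5)·1 + (2/5)·(1/3) = 11/15.
By Bayes' rule, P(Talented | the certificate) = (3/5) / (11/15) = 9/11.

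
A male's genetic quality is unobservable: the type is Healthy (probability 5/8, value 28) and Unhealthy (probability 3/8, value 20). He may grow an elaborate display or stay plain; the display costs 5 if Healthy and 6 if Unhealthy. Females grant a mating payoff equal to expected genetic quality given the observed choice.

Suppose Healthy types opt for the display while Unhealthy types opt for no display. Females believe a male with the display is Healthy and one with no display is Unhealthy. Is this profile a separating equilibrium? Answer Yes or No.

Under these beliefs, the display earns mating payoff 28 and no display earns mating payoff 20.
Healthy: the display nets 28 − 5 = 23; no display nets 20. Healthy prefers the display.
Unhealthy: the display nets 28 − 6 = 22; no display nets 20. Unhealthy would deviate to the display.
Unhealthy has a profitable deviation, so the profile is not an equilibrium.

No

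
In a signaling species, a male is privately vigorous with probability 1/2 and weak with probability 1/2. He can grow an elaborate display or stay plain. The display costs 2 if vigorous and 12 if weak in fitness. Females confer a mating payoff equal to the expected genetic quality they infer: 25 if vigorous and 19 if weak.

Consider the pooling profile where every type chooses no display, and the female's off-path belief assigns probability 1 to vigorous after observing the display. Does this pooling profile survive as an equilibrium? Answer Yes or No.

On path, the female holds the prior and pays 1/2·25 + 1/2·19 = 22. Off path (the display), believing vigorous, it pays 25.
vigorous: no display nets 22; the display nets 25 − 2 = 23. vigorous would deviate.
weak: no display nets 22; the display nets 25 − 12 = 13. weak stays.
A type deviates, so pooling fails.

No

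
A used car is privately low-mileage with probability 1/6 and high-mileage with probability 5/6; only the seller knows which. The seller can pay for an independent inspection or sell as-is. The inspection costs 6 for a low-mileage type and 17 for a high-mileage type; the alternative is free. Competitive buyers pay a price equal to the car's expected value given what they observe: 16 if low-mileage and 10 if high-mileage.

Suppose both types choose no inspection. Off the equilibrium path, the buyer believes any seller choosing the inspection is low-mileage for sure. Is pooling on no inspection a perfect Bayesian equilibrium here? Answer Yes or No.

On path, the buyer holds the prior and pays 1/6·16 + 5/6·10 = 11. Off path (the inspection), believing low-mileage, it pays 16.
low-mileage: no inspection nets 11; the inspection nets 16 − 6 = 10. low-mileage stays.
high-mileage: no inspection nets 11; the inspection nets 16 − 17 = -1. high-mileage stays.
No type deviates, so pooling is sustained.

Yes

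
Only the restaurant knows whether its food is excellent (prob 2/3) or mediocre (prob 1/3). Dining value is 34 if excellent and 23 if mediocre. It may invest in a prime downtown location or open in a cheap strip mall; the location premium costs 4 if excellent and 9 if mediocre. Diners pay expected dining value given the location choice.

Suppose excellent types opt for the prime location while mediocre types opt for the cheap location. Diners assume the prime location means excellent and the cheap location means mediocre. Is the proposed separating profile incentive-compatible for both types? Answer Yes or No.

No

Under these beliefs, the prime location earns price premium 34 and the cheap location earns price premium 23.
excellent: the prime location nets 34 − 4 = 30; the cheap location nets 23. excellent prefers the prime location.
mediocre: the prime location nets 34 − 9 = 25; the cheap location nets 23. mediocre would deviate to the prime location.
mediocre has a profitable deviation, so the profile is not an equilibrium.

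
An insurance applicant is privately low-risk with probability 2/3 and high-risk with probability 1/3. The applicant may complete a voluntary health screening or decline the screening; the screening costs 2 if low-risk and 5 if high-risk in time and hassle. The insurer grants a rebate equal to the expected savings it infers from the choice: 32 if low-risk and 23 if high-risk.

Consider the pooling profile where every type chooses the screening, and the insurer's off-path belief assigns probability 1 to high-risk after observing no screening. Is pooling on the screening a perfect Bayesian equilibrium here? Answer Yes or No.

On path, the insurer holds the prior and pays 2/3·32 + 1/3·23 = 29. Off path (no screening), believing high-risk, it pays 23.
low-risk: the screening nets 29 − 2 = 27; no screening nets 23. low-risk stays.
high-risk: the screening nets 29 − 5 = 24; no screening nets 23. high-risk stays.
No type deviates, so pooling is sustained.

Yes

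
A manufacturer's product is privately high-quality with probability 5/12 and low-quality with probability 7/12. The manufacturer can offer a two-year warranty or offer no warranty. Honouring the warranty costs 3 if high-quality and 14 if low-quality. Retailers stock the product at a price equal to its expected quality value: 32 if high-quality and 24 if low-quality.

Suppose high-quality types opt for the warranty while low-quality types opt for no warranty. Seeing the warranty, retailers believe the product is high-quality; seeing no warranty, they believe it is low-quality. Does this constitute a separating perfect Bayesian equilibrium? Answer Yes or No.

Yes

Under these beliefs, the warranty earns price 32 and no warranty earns price 24.
high-quality: the warranty nets 32 − 3 = 29; no warranty nets 24. high-quality prefers the warranty.
low-quality: the warranty nets 32 − 14 = 18; no warranty nets 24. low-quality prefers no warranty.
Neither type deviates, so the separating profile is an equilibrium.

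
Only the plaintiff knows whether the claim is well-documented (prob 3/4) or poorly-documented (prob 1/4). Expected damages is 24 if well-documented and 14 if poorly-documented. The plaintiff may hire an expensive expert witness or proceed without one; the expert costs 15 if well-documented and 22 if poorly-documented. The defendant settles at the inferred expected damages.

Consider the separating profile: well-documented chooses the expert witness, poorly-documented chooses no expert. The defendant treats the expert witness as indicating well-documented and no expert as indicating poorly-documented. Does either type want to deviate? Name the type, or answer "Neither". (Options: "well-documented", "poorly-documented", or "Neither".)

well-documented

The expert witness pays 24; no expert pays 14.
well-documented: assigned the expert witness, nets 24 − 15 = 9; deviating to no expert nets 14.
poorly-documented: assigned no expert, nets 14; deviating to the expert witness nets 24 − 22 = 2.
The well-documented type gains 5 by deviating.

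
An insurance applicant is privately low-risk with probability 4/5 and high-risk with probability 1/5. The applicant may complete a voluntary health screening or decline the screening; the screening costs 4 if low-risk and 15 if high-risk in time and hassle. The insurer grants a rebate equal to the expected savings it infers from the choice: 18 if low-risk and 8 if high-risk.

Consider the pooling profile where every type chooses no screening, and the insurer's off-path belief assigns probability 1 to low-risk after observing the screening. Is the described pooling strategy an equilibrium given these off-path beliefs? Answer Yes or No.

Yes

On path, the insurer holds the prior and pays 4/5·18 + 1/5·8 = 16. Off path (the screening), believing low-risk, it pays 18.
low-risk: no screening nets 16; the screening nets 18 − 4 = 14. low-risk stays.
high-risk: no screening nets 16; the screening nets 18 − 15 = 3. high-risk stays.
No type deviates, so pooling is sustained.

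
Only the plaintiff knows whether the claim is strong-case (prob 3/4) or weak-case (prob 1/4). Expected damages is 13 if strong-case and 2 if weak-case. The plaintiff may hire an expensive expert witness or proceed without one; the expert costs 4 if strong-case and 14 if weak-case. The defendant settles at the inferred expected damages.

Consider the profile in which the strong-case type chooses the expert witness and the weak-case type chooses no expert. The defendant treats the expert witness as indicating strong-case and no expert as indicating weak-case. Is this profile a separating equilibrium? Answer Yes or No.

Under these beliefs, the expert witness earns settlement 13 and no expert earns settlement 2.
strong-case: the expert witness nets 13 − 4 = 9; no expert nets 2. strong-case prefers the expert witness.
weak-case: the expert witness nets 13 − 14 = -1; no expert nets 2. weak-case prefers no expert.
Neither type deviates, so the separating profile is an equilibrium.

Yes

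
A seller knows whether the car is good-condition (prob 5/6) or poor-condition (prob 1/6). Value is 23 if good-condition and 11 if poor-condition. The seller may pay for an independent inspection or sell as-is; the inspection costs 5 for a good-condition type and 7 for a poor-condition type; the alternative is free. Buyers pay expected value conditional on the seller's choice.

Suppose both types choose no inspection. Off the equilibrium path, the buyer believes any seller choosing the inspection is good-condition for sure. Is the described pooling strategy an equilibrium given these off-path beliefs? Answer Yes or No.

On path, the buyer holds the prior and pays 5/6·23 + 1/6·11 = 21. Off path (the inspection), believing good-condition, it pays 23.
good-condition: no inspection nets 21; the inspection nets 23 − 5 = 18. good-condition stays.
poor-condition: no inspection nets 21; the inspection nets 23 − 7 = 16. poor-condition stays.
No type deviates, so pooling is sustained.

Yes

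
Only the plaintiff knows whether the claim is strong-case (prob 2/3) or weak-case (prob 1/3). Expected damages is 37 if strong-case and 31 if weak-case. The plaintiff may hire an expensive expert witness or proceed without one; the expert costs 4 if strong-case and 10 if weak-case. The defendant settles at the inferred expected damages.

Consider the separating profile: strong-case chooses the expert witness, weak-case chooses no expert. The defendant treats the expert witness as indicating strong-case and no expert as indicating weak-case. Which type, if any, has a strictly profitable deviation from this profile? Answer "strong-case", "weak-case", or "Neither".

The expert witness pays 37; no expert pays 31.
strong-case: assigned the expert witness, nets 37 − 4 = 33; deviating to no expert nets 31.
weak-case: assigned no expert, nets 31; deviating to the expert witness nets 37 − 10 = 27.
Both types strictly prefer their assigned action; no profitable deviation.

Neither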